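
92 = 92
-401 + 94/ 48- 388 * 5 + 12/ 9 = -56105/ 24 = -2337.71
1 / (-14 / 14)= -1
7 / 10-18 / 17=-61 / 170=-0.36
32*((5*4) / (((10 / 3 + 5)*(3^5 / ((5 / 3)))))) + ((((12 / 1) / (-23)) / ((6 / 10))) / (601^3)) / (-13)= 8308154692732 / 15772512415257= 0.53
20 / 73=0.27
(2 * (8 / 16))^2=1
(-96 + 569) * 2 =946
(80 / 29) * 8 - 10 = 350 / 29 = 12.07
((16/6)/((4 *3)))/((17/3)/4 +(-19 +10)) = -8/273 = -0.03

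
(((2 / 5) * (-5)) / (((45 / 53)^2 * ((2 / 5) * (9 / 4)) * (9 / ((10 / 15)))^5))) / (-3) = 359552 / 156905298045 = 0.00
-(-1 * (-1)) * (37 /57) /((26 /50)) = -925 /741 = -1.25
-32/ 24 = -4/ 3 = -1.33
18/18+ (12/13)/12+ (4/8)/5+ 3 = 543/130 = 4.18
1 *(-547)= -547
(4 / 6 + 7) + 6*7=149 / 3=49.67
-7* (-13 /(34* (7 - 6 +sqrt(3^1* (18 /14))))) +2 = 723 /680 +273* sqrt(21) /680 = 2.90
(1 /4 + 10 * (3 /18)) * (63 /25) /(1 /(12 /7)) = 207 /25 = 8.28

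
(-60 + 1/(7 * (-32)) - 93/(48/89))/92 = -2.53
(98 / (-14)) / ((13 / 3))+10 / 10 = -8 / 13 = -0.62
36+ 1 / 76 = 2737 / 76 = 36.01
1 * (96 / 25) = 96 / 25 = 3.84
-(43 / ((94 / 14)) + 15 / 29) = -9434 / 1363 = -6.92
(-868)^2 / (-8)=-94178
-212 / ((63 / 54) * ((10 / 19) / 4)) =-48336 / 35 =-1381.03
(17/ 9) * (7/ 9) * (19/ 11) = 2261/ 891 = 2.54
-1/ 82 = -0.01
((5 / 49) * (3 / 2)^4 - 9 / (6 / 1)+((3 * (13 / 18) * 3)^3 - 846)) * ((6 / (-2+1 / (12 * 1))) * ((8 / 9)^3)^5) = 7894124051524747264 / 25782145096741047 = 306.19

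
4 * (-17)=-68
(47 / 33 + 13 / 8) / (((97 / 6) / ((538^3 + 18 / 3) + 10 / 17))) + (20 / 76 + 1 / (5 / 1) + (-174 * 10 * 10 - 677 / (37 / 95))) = 19293107202111 / 657305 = 29351833.93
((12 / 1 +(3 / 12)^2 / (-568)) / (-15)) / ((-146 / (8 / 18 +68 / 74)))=4951097 / 662760576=0.01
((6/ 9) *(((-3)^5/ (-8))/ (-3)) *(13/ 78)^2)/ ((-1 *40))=3/ 640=0.00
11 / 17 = 0.65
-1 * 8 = -8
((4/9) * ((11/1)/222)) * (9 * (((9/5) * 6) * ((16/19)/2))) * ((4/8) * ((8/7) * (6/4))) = 0.77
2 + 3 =5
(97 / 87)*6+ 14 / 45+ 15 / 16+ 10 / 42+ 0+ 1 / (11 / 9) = 8.99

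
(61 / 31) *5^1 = 9.84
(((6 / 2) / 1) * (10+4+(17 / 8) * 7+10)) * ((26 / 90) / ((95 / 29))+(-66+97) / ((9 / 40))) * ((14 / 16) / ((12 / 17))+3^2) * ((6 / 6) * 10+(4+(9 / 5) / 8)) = 34174179981923 / 14592000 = 2341980.54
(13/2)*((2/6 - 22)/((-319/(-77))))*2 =-5915/87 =-67.99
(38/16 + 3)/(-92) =-43/736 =-0.06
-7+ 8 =1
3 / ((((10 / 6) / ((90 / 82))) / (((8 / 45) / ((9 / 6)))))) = 48 / 205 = 0.23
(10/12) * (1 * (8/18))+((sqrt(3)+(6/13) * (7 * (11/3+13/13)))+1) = sqrt(3)+5773/351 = 18.18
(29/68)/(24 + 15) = 29/2652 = 0.01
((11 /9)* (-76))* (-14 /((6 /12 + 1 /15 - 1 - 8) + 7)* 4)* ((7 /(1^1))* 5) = -127020.16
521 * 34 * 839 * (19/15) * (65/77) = 3670925362/231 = 15891451.78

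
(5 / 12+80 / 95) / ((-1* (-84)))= 41 / 2736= 0.01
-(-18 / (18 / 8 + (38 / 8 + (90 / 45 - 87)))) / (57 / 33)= -33 / 247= -0.13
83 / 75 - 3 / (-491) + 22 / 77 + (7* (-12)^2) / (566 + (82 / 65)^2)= 46721625112 / 14718179175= 3.17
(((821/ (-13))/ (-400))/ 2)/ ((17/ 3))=2463/ 176800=0.01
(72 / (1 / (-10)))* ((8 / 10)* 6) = -3456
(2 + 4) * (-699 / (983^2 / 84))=-352296 / 966289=-0.36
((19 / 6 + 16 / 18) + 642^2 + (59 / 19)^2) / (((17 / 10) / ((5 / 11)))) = 66958267075 / 607563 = 110207.94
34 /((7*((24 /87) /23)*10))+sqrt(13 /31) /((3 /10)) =10*sqrt(403) /93+11339 /280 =42.66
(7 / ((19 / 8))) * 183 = 10248 / 19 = 539.37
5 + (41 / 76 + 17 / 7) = 4239 / 532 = 7.97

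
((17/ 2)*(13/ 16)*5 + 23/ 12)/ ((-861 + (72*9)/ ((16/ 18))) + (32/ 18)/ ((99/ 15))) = -346401/ 1251968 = -0.28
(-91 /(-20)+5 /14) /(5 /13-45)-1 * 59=-4799731 /81200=-59.11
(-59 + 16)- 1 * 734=-777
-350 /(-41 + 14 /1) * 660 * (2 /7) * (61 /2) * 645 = 144265000 /3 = 48088333.33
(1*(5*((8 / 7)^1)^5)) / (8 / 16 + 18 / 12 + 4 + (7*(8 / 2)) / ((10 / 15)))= 10240 / 50421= 0.20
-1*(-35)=35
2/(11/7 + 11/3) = 21/55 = 0.38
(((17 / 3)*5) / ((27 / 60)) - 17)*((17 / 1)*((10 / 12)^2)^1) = 527425 / 972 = 542.62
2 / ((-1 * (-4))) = 1 / 2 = 0.50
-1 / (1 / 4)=-4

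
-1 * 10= -10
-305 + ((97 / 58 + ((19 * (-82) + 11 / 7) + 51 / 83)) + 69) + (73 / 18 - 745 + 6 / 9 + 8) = -382502212 / 151641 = -2522.42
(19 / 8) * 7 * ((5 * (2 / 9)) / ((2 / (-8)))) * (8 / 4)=-147.78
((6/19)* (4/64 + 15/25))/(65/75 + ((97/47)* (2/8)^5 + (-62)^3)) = -2869632/3269009330179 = -0.00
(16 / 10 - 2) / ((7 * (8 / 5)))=-1 / 28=-0.04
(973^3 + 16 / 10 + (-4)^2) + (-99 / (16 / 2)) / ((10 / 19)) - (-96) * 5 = 73693423287 / 80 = 921167791.09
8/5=1.60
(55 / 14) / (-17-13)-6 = -515 / 84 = -6.13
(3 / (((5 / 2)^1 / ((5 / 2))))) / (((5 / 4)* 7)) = 12 / 35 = 0.34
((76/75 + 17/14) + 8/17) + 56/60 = 64823/17850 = 3.63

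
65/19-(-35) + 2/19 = 732/19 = 38.53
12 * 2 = 24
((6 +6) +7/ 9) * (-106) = -12190/ 9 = -1354.44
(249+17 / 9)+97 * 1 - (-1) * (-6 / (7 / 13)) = 21215 / 63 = 336.75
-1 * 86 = -86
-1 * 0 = 0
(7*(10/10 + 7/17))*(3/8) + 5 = 148/17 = 8.71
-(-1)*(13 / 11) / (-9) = -0.13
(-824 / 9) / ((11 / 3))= -824 / 33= -24.97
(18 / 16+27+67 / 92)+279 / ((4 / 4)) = 56645 / 184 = 307.85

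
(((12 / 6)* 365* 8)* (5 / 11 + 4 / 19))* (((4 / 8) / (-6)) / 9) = -202940 / 5643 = -35.96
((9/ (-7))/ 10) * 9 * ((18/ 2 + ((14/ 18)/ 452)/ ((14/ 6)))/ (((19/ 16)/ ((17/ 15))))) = -746946/ 75145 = -9.94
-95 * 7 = -665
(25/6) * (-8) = -100/3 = -33.33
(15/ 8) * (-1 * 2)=-15/ 4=-3.75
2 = 2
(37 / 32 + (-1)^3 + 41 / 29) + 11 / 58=1633 / 928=1.76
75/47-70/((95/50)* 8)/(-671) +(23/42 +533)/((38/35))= 3545086615/7190436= 493.03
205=205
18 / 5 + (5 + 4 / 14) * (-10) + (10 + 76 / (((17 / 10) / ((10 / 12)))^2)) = -1911274 / 91035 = -20.99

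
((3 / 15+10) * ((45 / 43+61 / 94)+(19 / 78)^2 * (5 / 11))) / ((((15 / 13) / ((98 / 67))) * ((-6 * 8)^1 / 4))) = -194058171503 / 104561285400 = -1.86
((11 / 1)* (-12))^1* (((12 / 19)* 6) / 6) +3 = -80.37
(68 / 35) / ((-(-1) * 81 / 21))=68 / 135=0.50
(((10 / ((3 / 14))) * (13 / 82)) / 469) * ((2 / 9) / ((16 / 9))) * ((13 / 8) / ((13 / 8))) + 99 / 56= 816769 / 461496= 1.77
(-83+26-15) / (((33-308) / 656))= 47232 / 275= 171.75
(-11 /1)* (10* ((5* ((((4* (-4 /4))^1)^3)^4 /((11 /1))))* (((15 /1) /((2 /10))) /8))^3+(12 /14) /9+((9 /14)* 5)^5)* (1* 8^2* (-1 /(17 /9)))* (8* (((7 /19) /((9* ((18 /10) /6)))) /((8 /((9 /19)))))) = 88032149273689090207757770.00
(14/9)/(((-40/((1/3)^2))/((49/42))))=-49/9720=-0.01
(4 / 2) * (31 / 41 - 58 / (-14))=2812 / 287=9.80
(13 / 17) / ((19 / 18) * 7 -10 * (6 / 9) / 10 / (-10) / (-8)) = 4680 / 45169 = 0.10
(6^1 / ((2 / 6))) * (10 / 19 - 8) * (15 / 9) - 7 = -4393 / 19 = -231.21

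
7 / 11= 0.64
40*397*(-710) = -11274800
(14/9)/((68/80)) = 280/153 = 1.83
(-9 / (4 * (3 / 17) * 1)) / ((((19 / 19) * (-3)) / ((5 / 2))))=85 / 8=10.62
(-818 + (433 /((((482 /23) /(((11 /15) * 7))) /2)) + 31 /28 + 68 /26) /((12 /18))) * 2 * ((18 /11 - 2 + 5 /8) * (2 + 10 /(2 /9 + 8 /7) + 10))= -8286501222159 /1659738080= -4992.66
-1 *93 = -93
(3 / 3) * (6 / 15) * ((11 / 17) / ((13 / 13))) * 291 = 6402 / 85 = 75.32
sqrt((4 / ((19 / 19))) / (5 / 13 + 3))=sqrt(143) / 11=1.09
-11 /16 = -0.69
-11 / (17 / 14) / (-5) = 154 / 85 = 1.81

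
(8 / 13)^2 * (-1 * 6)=-384 / 169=-2.27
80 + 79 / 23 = 1919 / 23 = 83.43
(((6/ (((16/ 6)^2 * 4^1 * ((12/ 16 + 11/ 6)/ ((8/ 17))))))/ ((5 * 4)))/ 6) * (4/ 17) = 27/ 358360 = 0.00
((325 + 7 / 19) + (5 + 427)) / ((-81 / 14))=-201460 / 1539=-130.90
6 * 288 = 1728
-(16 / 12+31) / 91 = -0.36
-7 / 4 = -1.75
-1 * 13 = -13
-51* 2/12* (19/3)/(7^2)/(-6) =323/1764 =0.18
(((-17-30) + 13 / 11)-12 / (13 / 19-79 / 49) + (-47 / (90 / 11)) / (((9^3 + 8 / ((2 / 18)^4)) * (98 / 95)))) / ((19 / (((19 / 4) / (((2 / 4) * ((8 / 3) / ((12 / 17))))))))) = -67921232857 / 15604075872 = -4.35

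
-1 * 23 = -23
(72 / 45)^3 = 512 / 125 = 4.10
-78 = -78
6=6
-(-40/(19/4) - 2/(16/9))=1451/152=9.55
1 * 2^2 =4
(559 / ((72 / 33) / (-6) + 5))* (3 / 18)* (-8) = -24596 / 153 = -160.76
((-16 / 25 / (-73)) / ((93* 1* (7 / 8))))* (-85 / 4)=-544 / 237615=-0.00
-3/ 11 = -0.27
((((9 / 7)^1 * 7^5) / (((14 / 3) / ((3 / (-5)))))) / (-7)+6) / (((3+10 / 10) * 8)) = 4029 / 320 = 12.59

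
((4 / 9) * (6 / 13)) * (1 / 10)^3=1 / 4875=0.00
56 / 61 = 0.92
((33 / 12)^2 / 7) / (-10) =-121 / 1120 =-0.11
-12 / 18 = -2 / 3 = -0.67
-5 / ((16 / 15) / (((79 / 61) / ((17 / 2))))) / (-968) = 5925 / 8030528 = 0.00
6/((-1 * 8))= -3/4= -0.75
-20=-20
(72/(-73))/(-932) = 18/17009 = 0.00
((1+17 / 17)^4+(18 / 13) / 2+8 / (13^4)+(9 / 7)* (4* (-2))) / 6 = 426969 / 399854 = 1.07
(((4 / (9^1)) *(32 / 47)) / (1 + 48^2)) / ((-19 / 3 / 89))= -11392 / 6175095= -0.00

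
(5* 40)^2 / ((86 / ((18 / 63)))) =40000 / 301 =132.89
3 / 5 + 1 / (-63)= 184 / 315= 0.58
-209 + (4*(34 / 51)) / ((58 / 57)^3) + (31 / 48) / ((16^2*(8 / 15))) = -165001777465 / 799178752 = -206.46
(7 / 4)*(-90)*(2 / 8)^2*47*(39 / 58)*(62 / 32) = -17899245 / 29696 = -602.75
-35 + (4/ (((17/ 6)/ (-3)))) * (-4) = -307/ 17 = -18.06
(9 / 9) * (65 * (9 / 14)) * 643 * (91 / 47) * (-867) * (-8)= 16958572020 / 47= 360820681.28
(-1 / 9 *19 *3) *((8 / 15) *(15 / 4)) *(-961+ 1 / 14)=12171.76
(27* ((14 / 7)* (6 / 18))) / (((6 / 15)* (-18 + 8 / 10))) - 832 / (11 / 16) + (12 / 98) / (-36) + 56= -80433565 / 69531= -1156.80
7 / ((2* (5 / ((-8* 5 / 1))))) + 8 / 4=-26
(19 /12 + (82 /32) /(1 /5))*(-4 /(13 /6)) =-691 /26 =-26.58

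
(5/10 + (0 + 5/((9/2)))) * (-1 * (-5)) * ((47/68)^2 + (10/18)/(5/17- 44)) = 2084888735/556572384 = 3.75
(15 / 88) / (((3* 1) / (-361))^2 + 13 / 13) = 390963 / 2293808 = 0.17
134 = 134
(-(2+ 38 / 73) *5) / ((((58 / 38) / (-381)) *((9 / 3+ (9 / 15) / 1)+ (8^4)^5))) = 16649700 / 6101837063131737639533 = 0.00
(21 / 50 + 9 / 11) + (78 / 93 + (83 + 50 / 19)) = 87.71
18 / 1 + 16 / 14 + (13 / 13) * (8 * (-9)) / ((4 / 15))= -1756 / 7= -250.86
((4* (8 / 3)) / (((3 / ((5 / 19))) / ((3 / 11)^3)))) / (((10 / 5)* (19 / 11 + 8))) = 240 / 245993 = 0.00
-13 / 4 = -3.25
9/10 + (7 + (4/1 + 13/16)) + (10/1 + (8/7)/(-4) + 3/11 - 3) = 121349/6160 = 19.70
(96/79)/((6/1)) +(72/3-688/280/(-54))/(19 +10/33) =22956767/15851745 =1.45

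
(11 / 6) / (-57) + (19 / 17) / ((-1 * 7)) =-7807 / 40698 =-0.19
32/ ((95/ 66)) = 22.23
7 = 7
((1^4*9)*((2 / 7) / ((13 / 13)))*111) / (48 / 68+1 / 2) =67932 / 287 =236.70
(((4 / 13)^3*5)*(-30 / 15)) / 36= -160 / 19773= -0.01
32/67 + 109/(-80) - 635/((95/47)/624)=-19964246277/101840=-196035.41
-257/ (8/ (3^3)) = -6939/ 8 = -867.38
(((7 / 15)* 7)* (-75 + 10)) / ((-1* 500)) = 637 / 1500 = 0.42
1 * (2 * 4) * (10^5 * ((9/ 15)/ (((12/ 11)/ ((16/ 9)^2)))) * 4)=450560000/ 81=5562469.14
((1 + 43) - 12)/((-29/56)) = -1792/29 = -61.79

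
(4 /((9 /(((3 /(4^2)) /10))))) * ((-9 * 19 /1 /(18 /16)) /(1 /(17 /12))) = -323 /180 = -1.79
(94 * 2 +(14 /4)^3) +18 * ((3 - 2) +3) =2423 /8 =302.88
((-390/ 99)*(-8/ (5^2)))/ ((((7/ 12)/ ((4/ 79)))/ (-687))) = -2286336/ 30415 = -75.17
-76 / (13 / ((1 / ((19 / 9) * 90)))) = -2 / 65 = -0.03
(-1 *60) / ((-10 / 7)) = 42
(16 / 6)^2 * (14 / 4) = 24.89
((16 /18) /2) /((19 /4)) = 16 /171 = 0.09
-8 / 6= -4 / 3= -1.33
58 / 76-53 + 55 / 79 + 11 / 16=-1221289 / 24016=-50.85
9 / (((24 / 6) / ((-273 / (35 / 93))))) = -1632.15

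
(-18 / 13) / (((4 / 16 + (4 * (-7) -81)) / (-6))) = -144 / 1885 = -0.08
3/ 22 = 0.14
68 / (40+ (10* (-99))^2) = 17 / 245035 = 0.00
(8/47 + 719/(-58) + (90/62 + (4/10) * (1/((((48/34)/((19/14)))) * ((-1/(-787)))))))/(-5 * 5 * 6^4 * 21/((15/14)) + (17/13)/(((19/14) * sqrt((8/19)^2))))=-134658324749/293008152807930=-0.00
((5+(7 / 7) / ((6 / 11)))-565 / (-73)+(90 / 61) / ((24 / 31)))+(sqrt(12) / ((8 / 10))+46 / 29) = 5 * sqrt(3) / 2+27994325 / 1549644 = 22.40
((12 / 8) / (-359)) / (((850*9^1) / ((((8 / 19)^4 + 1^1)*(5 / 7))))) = -0.00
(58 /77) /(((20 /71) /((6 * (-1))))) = -6177 /385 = -16.04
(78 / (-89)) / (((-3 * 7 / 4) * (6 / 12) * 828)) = 0.00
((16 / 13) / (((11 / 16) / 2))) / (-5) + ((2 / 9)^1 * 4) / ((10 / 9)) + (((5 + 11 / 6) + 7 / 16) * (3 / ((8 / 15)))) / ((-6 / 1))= -246463 / 36608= -6.73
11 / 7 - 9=-52 / 7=-7.43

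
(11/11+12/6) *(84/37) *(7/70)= 126/185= 0.68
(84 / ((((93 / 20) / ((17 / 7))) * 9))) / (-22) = -680 / 3069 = -0.22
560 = 560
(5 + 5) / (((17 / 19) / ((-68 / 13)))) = -760 / 13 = -58.46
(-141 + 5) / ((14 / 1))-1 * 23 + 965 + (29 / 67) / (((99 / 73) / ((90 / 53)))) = 255060276 / 273427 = 932.83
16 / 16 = 1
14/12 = 1.17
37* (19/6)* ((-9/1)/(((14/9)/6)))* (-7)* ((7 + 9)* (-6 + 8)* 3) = 2733264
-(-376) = 376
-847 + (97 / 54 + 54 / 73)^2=-13061901299 / 15539364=-840.57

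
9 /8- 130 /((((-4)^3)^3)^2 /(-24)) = 4831838403 /4294967296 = 1.13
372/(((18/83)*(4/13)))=33449/6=5574.83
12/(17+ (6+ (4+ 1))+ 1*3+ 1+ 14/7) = 0.35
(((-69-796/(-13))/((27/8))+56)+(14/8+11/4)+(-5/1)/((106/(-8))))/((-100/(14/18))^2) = 21357679/6027372000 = 0.00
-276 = -276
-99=-99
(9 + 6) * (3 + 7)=150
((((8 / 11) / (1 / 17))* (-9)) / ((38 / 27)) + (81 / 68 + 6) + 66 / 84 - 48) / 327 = -11847083 / 32531268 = -0.36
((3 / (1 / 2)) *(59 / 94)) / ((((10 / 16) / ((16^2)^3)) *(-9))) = -7918845952 / 705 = -11232405.61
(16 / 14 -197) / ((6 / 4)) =-130.57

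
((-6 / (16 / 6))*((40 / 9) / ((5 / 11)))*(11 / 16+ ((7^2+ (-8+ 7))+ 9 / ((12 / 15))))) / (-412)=10549 / 3296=3.20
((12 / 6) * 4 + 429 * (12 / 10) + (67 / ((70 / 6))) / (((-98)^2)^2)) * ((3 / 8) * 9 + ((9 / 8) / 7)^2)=3599969170234077 / 2024782584832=1777.95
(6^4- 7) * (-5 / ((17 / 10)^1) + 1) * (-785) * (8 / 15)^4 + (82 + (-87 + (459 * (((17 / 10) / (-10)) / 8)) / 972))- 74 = 1166538839969 / 7344000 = 158842.43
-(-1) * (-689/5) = -689/5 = -137.80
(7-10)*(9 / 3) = -9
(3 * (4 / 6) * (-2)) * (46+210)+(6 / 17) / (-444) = -1288193 / 1258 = -1024.00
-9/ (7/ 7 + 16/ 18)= -81/ 17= -4.76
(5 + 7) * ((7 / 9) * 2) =56 / 3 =18.67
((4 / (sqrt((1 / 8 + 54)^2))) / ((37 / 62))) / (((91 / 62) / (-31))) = -3813248 / 1457911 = -2.62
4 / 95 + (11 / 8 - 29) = -20963 / 760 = -27.58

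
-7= -7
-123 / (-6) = 41 / 2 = 20.50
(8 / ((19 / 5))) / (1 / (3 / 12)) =10 / 19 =0.53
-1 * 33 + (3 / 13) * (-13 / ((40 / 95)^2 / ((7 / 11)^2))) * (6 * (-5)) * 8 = 1611.64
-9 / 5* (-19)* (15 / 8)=513 / 8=64.12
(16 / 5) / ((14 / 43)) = 344 / 35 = 9.83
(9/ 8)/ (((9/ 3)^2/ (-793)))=-793/ 8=-99.12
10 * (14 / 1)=140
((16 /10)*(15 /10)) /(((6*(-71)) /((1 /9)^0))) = -0.01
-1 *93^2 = -8649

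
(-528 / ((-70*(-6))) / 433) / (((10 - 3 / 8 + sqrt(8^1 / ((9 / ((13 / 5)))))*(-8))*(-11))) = -12288*sqrt(130) / 2412357745 - 3168 / 68924507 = -0.00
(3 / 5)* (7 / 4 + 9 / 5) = 213 / 100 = 2.13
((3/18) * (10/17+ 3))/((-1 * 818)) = -61/83436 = -0.00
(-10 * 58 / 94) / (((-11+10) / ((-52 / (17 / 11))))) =-207.61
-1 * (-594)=594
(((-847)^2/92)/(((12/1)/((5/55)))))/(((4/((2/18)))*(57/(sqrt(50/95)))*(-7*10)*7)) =-0.00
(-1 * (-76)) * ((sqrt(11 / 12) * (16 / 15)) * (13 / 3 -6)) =-129.36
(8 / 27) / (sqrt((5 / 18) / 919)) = 17.04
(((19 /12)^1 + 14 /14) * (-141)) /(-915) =1457 /3660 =0.40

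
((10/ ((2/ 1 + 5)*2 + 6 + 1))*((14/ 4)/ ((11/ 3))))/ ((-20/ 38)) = -19/ 22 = -0.86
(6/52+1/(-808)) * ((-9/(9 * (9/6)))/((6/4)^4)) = -4796/319059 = -0.02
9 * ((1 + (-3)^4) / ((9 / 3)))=246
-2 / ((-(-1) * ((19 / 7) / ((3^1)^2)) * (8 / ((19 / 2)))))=-63 / 8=-7.88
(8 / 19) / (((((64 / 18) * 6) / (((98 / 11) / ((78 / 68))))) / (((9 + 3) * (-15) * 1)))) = -27.59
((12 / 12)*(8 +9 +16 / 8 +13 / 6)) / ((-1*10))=-127 / 60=-2.12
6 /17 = 0.35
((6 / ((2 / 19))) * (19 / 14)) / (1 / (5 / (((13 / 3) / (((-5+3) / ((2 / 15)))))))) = -1338.87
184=184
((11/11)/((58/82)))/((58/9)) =369/1682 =0.22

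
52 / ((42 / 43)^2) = 24037 / 441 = 54.51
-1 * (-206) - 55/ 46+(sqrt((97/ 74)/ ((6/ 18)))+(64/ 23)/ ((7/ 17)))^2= 1088 * sqrt(21534)/ 5957+243993173/ 959077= 281.21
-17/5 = -3.40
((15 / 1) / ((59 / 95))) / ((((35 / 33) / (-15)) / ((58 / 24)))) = -1363725 / 1652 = -825.50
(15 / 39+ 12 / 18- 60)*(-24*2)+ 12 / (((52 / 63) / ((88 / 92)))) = 850190 / 299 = 2843.44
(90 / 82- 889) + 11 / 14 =-509205 / 574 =-887.12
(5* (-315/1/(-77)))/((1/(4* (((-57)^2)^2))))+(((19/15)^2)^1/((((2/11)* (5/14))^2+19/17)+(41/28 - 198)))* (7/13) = 2189341494288650100416/2534920019775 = 863672809.09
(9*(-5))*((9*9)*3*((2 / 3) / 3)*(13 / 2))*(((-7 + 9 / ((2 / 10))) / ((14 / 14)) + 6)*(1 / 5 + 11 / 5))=-1667952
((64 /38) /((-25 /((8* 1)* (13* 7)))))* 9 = -209664 /475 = -441.40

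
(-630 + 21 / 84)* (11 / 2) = -27709 / 8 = -3463.62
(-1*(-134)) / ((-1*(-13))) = 134 / 13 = 10.31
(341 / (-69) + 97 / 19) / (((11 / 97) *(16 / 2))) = 10379 / 57684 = 0.18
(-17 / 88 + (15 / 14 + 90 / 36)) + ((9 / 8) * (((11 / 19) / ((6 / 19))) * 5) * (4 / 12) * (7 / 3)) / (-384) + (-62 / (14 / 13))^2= 32962104421 / 9934848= 3317.83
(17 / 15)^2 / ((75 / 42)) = 4046 / 5625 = 0.72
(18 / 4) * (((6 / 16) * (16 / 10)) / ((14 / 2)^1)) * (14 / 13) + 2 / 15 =107 / 195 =0.55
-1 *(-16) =16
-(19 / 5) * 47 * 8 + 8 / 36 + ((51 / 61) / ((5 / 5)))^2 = -239091161 / 167445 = -1427.88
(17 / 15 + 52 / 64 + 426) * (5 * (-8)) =-102707 / 6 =-17117.83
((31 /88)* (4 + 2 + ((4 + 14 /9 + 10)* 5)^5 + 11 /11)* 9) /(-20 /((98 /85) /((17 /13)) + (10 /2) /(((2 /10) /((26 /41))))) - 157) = -1291450051246128025343 /22639737849696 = -57043507.30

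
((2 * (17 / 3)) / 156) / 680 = 1 / 9360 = 0.00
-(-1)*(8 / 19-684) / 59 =-12988 / 1121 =-11.59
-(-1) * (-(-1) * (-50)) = -50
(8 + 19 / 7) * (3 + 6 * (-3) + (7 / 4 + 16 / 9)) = -1475 / 12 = -122.92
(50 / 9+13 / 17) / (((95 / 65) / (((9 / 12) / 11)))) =12571 / 42636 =0.29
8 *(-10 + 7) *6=-144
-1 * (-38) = 38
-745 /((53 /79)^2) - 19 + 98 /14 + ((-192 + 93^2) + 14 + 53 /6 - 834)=100763357 /16854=5978.60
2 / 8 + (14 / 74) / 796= 3685 / 14726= 0.25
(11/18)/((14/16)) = 44/63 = 0.70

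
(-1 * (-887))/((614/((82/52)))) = 36367/15964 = 2.28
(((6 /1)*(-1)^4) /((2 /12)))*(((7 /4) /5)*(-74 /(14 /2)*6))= -3996 /5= -799.20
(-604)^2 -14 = 364802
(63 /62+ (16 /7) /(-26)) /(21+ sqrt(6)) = 5237 /116870-5237*sqrt(6) /2454270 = 0.04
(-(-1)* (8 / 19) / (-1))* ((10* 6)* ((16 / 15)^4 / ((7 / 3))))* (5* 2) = -4194304 / 29925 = -140.16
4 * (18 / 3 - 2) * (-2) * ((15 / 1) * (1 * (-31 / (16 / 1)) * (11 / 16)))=5115 / 8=639.38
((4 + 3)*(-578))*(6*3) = -72828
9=9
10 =10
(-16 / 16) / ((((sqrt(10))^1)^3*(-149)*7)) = sqrt(10) / 104300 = 0.00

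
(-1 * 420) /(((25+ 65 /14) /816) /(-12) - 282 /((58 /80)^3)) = 280848895488 /494834869087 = 0.57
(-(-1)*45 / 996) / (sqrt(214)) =15*sqrt(214) / 71048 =0.00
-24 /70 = -12 /35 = -0.34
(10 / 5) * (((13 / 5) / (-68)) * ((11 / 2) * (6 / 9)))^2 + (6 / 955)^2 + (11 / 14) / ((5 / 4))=88727874679 / 132841913400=0.67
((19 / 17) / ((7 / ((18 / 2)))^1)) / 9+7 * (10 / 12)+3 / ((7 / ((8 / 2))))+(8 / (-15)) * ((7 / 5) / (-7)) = 46493 / 5950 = 7.81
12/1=12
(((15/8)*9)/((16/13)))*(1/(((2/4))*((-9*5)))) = -39/64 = -0.61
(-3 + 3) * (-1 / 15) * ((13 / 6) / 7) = 0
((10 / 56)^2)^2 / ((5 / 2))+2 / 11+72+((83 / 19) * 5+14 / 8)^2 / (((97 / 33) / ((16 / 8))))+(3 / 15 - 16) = 257527761751011 / 591893751680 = 435.09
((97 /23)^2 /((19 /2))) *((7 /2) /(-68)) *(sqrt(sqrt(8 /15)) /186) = -0.00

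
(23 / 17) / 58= 23 / 986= 0.02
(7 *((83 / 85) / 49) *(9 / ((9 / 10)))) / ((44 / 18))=0.57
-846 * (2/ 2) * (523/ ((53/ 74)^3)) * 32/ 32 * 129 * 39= -902031135578352/ 148877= -6058901882.62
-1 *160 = -160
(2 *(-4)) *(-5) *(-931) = -37240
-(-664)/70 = 332/35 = 9.49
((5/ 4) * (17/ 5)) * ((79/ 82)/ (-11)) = -1343/ 3608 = -0.37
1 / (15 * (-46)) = -1 / 690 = -0.00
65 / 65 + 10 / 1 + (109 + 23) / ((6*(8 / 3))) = 19.25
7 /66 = 0.11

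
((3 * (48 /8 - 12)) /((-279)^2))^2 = 4 /74805201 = 0.00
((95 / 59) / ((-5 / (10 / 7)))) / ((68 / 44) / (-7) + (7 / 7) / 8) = 16720 / 3481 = 4.80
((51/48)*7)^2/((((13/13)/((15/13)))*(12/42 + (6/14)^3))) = 14571669/83200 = 175.14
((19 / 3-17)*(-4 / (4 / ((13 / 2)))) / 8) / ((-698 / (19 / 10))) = -247 / 10470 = -0.02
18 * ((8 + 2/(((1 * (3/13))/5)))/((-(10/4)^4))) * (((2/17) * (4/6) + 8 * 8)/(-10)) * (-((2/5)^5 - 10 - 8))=452687124736/166015625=2726.77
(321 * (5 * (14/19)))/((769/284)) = 6381480/14611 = 436.76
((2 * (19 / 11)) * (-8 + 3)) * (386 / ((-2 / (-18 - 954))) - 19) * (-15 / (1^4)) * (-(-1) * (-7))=-3742161150 / 11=-340196468.18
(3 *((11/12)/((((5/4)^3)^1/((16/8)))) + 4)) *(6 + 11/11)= 12964/125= 103.71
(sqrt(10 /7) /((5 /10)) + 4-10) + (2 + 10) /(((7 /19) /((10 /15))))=2 *sqrt(70) /7 + 110 /7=18.10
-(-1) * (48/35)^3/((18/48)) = 294912/42875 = 6.88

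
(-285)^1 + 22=-263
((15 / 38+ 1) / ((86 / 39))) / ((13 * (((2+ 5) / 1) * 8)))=159 / 183008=0.00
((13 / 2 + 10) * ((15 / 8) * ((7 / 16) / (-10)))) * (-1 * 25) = 17325 / 512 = 33.84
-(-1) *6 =6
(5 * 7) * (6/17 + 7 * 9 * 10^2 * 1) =3748710/17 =220512.35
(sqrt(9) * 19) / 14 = 4.07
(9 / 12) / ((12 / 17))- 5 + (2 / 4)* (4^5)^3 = 8589934529 / 16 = 536870908.06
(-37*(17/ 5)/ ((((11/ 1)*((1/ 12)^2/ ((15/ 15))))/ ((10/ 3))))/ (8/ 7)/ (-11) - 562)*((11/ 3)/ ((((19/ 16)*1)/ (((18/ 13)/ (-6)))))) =242656/ 2717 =89.31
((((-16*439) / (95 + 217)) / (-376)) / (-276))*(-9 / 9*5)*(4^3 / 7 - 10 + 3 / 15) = -439 / 615888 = -0.00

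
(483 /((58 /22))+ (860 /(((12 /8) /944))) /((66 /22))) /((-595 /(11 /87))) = -518479907 /13510665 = -38.38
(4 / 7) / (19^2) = 4 / 2527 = 0.00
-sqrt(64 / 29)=-8 * sqrt(29) / 29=-1.49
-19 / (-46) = 19 / 46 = 0.41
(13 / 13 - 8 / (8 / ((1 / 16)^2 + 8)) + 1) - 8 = -3585 / 256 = -14.00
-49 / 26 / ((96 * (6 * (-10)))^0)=-49 / 26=-1.88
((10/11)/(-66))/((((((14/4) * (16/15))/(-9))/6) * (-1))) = -675/3388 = -0.20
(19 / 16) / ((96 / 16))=19 / 96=0.20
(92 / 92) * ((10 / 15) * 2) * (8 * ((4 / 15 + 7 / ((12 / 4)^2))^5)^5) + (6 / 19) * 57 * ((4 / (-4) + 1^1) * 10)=31.63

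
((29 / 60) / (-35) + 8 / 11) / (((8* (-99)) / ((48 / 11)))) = -16481 / 4192650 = -0.00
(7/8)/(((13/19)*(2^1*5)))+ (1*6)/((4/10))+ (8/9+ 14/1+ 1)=290317/9360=31.02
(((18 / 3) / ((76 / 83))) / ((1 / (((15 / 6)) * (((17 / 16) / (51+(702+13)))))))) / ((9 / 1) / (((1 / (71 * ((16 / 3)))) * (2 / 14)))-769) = 21165 / 21504524672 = 0.00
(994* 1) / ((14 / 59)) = 4189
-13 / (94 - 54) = -13 / 40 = -0.32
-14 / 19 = -0.74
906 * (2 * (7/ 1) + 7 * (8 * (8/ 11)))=545412/ 11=49582.91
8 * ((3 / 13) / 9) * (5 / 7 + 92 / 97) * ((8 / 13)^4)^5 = 10413187029609041887232 / 503270445722618449938889281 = 0.00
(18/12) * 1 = 3/2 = 1.50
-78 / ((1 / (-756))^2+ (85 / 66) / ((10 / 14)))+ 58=167079662 / 11335475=14.74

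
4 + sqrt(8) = 2*sqrt(2) + 4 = 6.83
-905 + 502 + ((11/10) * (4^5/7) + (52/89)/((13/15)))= -751997/3115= -241.41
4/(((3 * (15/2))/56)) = 448/45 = 9.96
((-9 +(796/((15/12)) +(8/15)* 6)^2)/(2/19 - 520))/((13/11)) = -598633/898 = -666.63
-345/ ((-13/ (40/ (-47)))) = -22.59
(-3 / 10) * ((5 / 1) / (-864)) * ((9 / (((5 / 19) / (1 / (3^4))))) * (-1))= -19 / 25920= -0.00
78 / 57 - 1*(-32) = 634 / 19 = 33.37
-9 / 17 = -0.53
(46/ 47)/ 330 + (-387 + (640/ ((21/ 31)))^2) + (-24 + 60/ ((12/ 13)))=1017127744571/ 1139985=892229.06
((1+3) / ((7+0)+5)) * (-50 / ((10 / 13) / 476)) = -30940 / 3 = -10313.33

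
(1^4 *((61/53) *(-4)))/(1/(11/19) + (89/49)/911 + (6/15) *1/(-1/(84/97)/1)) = -14527092965/4363626846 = -3.33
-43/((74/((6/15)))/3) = -129/185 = -0.70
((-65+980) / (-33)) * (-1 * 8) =221.82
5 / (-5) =-1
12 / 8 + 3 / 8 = 15 / 8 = 1.88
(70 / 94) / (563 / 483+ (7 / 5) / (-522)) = 14707350 / 22968101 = 0.64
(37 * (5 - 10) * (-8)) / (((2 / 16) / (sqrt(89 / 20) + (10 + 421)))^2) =8164864 * sqrt(445) + 17595703424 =17767941418.77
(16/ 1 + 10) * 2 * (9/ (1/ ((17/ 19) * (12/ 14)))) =358.92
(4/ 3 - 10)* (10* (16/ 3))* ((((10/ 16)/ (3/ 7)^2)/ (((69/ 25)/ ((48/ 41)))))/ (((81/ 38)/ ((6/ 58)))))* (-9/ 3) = 1936480000/ 19935963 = 97.14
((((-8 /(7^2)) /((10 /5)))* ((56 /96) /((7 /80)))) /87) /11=-80 /140679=-0.00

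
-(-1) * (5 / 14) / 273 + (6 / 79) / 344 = 39703 / 25966668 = 0.00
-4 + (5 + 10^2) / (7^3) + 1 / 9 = -1580 / 441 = -3.58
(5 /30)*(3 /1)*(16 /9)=0.89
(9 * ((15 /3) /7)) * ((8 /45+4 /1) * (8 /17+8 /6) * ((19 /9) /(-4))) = -82156 /3213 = -25.57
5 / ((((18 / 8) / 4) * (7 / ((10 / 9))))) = 800 / 567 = 1.41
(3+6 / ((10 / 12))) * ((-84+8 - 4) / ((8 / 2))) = -204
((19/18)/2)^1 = 19/36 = 0.53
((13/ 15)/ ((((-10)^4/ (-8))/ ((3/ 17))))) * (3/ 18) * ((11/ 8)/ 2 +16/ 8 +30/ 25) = -0.00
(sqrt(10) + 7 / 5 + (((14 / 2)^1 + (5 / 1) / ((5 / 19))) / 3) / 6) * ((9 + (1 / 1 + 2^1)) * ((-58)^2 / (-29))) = -1392 * sqrt(10) - 59392 / 15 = -8361.36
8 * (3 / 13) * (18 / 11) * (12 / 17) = 5184 / 2431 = 2.13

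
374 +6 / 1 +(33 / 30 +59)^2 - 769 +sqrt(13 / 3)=sqrt(39) / 3 +322301 / 100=3225.09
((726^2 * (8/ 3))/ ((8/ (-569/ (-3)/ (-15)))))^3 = -37002323443545472671296/ 3375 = -10963651390680140050.75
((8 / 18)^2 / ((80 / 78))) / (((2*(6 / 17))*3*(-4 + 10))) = 221 / 14580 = 0.02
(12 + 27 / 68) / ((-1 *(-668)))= 843 / 45424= 0.02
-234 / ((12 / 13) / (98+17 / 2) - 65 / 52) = 863928 / 4583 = 188.51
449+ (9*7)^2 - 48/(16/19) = 4361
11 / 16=0.69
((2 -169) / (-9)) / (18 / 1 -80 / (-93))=5177 / 5262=0.98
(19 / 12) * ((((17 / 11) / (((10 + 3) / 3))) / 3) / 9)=323 / 15444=0.02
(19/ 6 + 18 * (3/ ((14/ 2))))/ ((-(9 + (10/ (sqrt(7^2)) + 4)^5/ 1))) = -0.00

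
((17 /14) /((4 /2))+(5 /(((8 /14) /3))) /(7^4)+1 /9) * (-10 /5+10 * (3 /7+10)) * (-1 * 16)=-25787456 /21609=-1193.37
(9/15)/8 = 3/40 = 0.08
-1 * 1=-1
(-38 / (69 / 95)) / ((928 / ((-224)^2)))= -5660480 / 2001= -2828.83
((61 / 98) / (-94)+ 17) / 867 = 52181 / 2662268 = 0.02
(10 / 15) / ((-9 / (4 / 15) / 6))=-16 / 135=-0.12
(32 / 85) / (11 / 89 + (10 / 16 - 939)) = -0.00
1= 1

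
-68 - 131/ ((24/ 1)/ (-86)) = 4817/ 12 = 401.42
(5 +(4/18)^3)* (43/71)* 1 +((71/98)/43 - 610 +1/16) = -1058954736307/1744899408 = -606.89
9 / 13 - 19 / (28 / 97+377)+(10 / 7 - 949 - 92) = -3459974899 / 3330327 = -1038.93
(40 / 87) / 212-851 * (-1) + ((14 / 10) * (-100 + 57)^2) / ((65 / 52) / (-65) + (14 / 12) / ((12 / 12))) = 12822061033 / 4126845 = 3106.99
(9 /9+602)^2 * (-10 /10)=-363609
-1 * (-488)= 488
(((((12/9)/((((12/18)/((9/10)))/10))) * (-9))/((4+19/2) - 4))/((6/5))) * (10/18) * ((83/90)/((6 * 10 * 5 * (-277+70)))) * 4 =83/176985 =0.00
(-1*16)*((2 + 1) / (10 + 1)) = -48 / 11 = -4.36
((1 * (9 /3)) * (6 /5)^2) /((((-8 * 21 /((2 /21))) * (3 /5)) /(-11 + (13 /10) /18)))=281 /6300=0.04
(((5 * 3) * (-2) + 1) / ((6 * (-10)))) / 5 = 29 / 300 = 0.10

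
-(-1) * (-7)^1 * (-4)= 28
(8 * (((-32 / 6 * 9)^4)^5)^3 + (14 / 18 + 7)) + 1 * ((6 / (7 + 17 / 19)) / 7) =599189548568973331670169800000000000000000000000000000000000000000000000000000000000000000000000000000.00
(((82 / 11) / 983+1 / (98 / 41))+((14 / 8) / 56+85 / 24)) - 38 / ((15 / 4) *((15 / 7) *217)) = 470327414807 / 118259618400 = 3.98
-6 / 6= -1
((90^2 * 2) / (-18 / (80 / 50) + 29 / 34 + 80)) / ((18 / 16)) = 979200 / 4733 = 206.89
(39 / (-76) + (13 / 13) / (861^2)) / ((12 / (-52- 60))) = 4.79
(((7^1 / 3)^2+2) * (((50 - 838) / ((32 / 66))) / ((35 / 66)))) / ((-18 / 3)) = 1597079 / 420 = 3802.57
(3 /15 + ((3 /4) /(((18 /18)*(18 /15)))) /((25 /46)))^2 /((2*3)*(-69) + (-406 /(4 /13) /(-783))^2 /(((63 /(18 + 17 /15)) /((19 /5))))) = -14348907 /3233701204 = -0.00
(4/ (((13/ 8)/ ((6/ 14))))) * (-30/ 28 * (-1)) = 720/ 637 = 1.13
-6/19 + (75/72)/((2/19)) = 8737/912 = 9.58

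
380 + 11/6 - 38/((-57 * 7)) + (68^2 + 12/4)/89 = 540661/1246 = 433.92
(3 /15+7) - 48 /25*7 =-156 /25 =-6.24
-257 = -257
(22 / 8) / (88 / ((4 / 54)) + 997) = 11 / 8740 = 0.00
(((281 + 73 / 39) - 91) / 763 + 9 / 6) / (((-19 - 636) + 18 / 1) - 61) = -14891 / 5934396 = -0.00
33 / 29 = 1.14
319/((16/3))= 957/16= 59.81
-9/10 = -0.90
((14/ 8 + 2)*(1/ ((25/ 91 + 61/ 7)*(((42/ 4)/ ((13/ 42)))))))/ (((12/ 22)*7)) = 9295/ 2885904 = 0.00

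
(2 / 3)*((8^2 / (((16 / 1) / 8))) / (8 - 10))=-10.67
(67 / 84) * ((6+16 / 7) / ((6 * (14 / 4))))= 1943 / 6174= 0.31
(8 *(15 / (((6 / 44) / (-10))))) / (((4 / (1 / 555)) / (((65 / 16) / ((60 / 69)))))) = -16445 / 888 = -18.52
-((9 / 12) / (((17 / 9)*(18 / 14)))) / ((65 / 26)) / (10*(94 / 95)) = -399 / 31960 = -0.01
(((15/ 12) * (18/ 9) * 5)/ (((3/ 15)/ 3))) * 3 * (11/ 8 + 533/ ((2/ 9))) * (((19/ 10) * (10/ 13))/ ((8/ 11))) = 4514164875/ 1664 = 2712839.47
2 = 2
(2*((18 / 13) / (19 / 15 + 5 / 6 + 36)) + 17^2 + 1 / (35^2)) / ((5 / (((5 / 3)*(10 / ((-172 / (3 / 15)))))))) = -292321963 / 260899275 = -1.12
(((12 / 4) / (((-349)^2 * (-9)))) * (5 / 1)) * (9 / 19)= -15 / 2314219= -0.00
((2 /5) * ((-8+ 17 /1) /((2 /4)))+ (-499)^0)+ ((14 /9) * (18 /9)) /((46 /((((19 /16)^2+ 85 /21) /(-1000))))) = 651772259 /79488000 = 8.20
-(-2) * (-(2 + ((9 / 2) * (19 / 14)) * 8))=-712 / 7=-101.71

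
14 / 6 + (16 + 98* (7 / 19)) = 3103 / 57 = 54.44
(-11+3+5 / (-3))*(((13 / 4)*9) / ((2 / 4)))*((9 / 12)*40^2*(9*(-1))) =6107400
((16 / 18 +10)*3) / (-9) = -98 / 27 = -3.63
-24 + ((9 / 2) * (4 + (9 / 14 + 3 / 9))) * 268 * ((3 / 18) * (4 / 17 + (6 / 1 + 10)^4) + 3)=7802622777 / 119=65568258.63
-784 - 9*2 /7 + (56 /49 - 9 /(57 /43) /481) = -50247125 /63973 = -785.44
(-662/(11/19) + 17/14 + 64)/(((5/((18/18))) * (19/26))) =-2158637/7315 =-295.10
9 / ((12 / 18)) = 13.50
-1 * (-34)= 34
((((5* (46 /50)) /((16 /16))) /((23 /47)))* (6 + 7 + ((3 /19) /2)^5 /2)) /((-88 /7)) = -677777707019 /69726947840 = -9.72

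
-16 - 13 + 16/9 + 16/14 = -1643/63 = -26.08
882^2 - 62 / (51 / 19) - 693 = 39637603 / 51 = 777207.90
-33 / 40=-0.82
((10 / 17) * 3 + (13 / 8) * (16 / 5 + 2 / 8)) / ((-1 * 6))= -1.23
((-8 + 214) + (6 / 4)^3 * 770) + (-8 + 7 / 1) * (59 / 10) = 55977 / 20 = 2798.85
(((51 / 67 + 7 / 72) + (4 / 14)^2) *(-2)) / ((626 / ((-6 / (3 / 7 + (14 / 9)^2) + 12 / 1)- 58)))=45430397 / 314439174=0.14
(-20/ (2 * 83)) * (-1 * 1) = 10/ 83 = 0.12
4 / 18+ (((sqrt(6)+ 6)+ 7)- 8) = sqrt(6)+ 47 / 9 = 7.67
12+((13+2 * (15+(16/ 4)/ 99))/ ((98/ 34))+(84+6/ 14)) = 540280/ 4851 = 111.37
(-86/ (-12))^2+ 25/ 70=13033/ 252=51.72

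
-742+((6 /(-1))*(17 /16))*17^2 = -20675 /8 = -2584.38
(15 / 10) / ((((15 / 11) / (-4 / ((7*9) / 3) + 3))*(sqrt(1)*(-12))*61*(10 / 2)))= -649 / 768600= -0.00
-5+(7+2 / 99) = 200 / 99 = 2.02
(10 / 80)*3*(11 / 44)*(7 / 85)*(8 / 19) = 21 / 6460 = 0.00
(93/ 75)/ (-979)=-31/ 24475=-0.00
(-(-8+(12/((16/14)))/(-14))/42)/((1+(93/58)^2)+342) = 4205/6975006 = 0.00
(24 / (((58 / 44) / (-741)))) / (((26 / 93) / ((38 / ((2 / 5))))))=-132949080 / 29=-4584451.03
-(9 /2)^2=-81 /4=-20.25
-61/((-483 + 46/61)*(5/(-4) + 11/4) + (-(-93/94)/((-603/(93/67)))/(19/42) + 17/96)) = 1431963563232/16976909370383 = 0.08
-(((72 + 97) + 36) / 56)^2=-42025 / 3136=-13.40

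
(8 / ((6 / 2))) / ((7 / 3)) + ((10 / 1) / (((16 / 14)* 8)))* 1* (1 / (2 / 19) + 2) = 6147 / 448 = 13.72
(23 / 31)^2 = 529 / 961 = 0.55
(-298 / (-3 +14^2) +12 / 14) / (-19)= 928 / 25669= 0.04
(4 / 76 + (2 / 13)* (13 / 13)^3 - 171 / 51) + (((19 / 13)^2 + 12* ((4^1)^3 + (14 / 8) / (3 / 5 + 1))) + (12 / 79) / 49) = 1318750187221 / 1690450216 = 780.12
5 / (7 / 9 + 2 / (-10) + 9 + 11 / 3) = 225 / 596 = 0.38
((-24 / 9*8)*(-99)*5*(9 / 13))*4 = 380160 / 13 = 29243.08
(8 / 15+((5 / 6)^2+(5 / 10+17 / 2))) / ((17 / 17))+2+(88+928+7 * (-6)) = 177521 / 180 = 986.23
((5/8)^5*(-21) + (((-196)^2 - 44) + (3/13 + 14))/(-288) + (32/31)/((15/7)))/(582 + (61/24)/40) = -80108461247/345889909248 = -0.23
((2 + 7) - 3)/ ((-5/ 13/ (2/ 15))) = -52/ 25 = -2.08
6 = 6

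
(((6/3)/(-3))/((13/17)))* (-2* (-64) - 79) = -1666/39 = -42.72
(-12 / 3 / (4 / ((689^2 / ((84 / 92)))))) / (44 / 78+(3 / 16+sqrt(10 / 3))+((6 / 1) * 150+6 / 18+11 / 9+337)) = -15806498413111536 / 37676166073063+4251434174208 * sqrt(30) / 37676166073063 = -418.92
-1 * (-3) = 3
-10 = -10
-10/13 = -0.77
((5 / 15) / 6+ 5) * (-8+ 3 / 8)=-5551 / 144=-38.55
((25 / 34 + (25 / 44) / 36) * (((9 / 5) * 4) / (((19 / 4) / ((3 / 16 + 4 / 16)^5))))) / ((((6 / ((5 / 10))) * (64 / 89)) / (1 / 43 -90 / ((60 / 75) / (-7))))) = 37253569043495 / 22369800290304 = 1.67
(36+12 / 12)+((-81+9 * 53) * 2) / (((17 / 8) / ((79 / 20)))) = 128281 / 85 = 1509.19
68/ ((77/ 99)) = 612/ 7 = 87.43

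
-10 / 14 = -0.71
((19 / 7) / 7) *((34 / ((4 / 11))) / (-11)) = -323 / 98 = -3.30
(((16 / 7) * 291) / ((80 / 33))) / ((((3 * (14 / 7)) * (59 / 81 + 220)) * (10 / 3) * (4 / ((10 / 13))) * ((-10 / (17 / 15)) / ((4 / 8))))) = -4407777 / 6507956000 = -0.00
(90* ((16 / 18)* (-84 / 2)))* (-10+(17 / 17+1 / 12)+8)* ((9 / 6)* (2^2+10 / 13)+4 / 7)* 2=618640 / 13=47587.69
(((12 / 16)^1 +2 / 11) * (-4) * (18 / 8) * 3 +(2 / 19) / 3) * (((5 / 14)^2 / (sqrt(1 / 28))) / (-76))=0.22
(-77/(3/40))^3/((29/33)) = -321399232000/261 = -1231414681.99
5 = 5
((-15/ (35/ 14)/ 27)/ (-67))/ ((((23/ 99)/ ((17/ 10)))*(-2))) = -0.01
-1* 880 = -880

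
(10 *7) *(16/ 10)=112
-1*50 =-50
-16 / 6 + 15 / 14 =-67 / 42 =-1.60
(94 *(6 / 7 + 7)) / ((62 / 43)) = 111155 / 217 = 512.24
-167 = -167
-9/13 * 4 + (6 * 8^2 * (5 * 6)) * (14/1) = 2096604/13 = 161277.23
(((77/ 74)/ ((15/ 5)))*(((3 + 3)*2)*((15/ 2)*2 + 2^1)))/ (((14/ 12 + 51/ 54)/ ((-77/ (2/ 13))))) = -11792781/ 703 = -16774.94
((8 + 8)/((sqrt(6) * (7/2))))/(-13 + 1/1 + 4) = -2 * sqrt(6)/21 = -0.23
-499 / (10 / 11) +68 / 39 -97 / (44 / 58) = -1447918 / 2145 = -675.02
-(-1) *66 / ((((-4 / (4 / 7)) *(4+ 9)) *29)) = -66 / 2639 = -0.03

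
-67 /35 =-1.91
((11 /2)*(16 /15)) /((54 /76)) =3344 /405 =8.26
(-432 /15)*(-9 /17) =1296 /85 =15.25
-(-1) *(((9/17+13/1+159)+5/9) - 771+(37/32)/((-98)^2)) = -28114667107/47021184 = -597.91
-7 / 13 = -0.54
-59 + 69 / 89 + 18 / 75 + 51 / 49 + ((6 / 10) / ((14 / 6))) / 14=-12412613 / 218050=-56.93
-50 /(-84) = 25 /42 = 0.60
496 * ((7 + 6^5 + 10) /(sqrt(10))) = 1932664 * sqrt(10) /5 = 1222324.04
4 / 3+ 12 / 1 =40 / 3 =13.33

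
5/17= 0.29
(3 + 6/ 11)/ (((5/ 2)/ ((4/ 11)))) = 312/ 605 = 0.52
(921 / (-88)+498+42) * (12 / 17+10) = 5669.13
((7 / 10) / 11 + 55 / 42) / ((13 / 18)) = 732 / 385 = 1.90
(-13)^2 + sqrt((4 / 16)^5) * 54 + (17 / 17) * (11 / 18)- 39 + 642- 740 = 4939 / 144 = 34.30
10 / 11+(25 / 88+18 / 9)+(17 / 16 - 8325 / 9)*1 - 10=-163811 / 176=-930.74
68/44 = 17/11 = 1.55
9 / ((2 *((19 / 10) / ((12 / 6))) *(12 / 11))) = 165 / 38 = 4.34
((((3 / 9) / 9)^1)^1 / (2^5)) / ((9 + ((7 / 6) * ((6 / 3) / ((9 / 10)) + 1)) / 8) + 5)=1 / 12502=0.00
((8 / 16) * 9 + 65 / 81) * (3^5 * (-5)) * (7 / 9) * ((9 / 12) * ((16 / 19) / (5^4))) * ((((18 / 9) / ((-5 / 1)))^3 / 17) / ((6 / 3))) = 48104 / 5046875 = 0.01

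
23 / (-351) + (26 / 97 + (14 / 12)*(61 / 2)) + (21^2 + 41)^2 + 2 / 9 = 31644644779 / 136188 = 232360.01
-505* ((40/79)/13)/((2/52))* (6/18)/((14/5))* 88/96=-277750/4977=-55.81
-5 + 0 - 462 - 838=-1305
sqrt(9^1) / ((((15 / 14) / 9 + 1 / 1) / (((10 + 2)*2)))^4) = 3097158156288 / 4879681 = 634705.05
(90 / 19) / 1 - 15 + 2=-157 / 19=-8.26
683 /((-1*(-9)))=683 /9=75.89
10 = 10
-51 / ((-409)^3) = 0.00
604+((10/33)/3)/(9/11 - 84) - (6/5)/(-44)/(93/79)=3392350373/5616270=604.02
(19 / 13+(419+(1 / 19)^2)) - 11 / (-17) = 33596686 / 79781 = 421.11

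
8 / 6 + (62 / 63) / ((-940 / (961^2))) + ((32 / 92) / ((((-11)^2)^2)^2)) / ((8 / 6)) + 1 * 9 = -139640483866792943 / 145984828727430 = -956.54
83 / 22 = 3.77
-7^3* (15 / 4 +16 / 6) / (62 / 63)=-554631 / 248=-2236.42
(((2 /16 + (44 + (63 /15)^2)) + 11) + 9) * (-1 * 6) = -49059 /100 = -490.59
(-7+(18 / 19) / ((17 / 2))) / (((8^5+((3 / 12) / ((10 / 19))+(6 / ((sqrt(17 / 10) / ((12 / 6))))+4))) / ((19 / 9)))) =-116670011000 / 262923776058753+14240000 *sqrt(170) / 1489901397666267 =-0.00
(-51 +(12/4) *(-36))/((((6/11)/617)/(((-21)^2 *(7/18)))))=-123380873/4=-30845218.25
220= 220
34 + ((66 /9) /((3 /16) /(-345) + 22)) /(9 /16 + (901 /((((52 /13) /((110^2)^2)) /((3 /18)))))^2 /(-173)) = 1995806851943934116509319454 /58700201527762768135922591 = 34.00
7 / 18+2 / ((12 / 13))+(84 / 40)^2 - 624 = -555331 / 900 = -617.03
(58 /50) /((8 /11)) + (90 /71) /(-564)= 1063003 /667400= 1.59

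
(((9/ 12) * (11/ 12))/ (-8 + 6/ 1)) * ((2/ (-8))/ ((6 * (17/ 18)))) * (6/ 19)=99/ 20672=0.00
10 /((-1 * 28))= -5 /14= -0.36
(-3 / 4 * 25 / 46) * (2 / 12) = -0.07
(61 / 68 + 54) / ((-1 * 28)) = -3733 / 1904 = -1.96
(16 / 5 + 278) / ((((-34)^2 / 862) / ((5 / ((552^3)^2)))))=0.00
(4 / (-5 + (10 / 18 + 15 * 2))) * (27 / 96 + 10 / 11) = 3771 / 20240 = 0.19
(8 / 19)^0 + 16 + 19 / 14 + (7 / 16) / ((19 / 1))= 39113 / 2128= 18.38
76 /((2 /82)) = 3116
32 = 32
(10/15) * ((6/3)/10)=2/15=0.13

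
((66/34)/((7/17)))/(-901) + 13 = 81958/6307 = 12.99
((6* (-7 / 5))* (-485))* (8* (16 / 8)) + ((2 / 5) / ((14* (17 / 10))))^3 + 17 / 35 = 549231113849 / 8425795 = 65184.49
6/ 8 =0.75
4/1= 4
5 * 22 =110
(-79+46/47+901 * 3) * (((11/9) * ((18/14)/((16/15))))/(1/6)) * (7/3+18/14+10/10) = 987300435/9212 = 107175.47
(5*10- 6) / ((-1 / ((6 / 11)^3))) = -864 / 121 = -7.14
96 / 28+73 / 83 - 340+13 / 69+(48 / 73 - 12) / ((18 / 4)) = -989226376 / 2926497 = -338.02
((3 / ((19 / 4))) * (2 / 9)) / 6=4 / 171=0.02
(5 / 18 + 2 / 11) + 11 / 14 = 863 / 693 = 1.25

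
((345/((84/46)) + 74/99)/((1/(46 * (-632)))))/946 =-1910691788/327789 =-5829.03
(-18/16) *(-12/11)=27/22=1.23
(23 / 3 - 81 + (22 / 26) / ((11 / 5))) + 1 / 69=-65422 / 897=-72.93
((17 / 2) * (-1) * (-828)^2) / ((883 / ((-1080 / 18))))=349647840 / 883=395977.17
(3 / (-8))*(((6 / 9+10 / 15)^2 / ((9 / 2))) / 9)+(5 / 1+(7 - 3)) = 2183 / 243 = 8.98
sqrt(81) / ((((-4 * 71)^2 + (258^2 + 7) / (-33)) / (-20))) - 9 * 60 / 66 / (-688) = 94301505 / 9819771368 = 0.01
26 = 26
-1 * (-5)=5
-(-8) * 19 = 152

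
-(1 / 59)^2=-1 / 3481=-0.00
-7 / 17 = -0.41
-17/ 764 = -0.02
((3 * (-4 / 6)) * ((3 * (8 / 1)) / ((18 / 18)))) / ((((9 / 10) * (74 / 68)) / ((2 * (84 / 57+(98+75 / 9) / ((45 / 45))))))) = -66857600 / 6327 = -10567.03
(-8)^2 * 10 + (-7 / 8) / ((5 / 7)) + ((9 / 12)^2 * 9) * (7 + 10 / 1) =57987 / 80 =724.84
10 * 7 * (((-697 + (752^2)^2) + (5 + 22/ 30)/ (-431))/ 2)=14472312466550743/ 1293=11192817066164.53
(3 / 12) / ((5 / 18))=9 / 10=0.90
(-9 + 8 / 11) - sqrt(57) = -91 / 11 - sqrt(57) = -15.82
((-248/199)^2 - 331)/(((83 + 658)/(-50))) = 217440450/9781447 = 22.23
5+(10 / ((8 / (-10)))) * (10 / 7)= -90 / 7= -12.86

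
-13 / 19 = -0.68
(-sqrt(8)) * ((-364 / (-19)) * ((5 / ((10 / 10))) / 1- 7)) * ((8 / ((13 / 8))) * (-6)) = -43008 * sqrt(2) / 19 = -3201.18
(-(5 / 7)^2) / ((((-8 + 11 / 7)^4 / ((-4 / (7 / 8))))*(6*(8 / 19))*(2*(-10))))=-133 / 4920750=-0.00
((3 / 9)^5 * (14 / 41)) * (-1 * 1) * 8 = -112 / 9963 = -0.01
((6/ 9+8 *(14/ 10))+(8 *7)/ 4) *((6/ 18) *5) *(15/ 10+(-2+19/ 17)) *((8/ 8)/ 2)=679/ 51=13.31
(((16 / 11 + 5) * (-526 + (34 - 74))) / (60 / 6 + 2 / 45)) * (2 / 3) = -301395 / 1243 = -242.47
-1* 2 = -2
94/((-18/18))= -94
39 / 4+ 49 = 235 / 4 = 58.75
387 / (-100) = -387 / 100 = -3.87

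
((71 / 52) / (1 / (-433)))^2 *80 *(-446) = -2107644469270 / 169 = -12471269048.93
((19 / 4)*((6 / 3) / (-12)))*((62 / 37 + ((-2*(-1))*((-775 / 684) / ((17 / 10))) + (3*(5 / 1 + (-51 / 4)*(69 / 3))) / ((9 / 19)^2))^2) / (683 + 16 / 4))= -669237400654883269 / 39072271273344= -17128.19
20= 20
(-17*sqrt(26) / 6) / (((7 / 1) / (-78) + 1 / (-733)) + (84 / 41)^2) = -16018249*sqrt(26) / 23215495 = -3.52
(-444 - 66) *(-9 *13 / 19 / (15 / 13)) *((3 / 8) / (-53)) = -77571 / 4028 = -19.26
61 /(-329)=-61 /329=-0.19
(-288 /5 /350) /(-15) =0.01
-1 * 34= -34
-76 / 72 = -19 / 18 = -1.06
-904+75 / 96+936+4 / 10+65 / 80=5439 / 160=33.99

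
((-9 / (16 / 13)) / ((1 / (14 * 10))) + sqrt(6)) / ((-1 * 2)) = 4095 / 8-sqrt(6) / 2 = 510.65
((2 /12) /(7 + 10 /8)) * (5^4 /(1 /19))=239.90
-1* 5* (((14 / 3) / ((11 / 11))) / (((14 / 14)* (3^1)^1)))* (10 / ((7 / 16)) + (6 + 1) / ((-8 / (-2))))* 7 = -24115 / 18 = -1339.72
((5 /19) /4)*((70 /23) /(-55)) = -35 /9614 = -0.00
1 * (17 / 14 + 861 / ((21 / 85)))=48807 / 14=3486.21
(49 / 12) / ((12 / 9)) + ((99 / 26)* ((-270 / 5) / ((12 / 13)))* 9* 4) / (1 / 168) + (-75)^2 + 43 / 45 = -965925347 / 720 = -1341562.98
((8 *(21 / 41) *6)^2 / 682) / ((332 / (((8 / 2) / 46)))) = 0.00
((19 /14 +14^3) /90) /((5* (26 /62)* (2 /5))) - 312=-1805927 /6552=-275.63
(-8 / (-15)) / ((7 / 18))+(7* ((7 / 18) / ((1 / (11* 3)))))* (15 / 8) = 95093 / 560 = 169.81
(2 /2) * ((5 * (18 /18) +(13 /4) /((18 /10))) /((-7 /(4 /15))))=-7 /27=-0.26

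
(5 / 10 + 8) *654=5559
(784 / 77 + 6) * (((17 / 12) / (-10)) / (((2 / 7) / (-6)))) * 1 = 10591 / 220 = 48.14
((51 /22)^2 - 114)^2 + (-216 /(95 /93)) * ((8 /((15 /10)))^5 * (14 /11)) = -76743630221987 /66762960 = -1149494.12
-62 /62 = -1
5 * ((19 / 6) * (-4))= -190 / 3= -63.33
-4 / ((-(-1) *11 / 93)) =-372 / 11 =-33.82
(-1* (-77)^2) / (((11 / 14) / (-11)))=83006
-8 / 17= -0.47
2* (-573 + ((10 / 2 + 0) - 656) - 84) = -2616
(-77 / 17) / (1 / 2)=-154 / 17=-9.06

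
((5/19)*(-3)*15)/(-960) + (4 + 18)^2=588559/1216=484.01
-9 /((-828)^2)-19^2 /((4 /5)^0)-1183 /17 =-557608337 /1294992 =-430.59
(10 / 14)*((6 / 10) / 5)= 3 / 35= 0.09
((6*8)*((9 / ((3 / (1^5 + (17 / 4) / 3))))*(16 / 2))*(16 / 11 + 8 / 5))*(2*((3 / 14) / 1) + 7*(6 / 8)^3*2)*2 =538704 / 5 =107740.80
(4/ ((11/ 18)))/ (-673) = -72/ 7403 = -0.01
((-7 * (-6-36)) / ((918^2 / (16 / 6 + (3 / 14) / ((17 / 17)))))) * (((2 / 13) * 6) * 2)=1694 / 912951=0.00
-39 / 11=-3.55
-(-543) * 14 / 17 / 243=2534 / 1377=1.84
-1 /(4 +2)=-1 /6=-0.17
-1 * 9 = -9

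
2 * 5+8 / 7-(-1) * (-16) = -34 / 7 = -4.86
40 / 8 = 5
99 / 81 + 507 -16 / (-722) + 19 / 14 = 23179735 / 45486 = 509.60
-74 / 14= -37 / 7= -5.29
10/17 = 0.59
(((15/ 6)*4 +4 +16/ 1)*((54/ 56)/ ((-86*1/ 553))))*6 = -95985/ 86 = -1116.10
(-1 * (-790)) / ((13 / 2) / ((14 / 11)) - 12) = -22120 / 193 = -114.61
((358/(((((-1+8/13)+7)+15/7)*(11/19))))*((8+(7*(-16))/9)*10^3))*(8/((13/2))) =-30472960000/78903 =-386207.88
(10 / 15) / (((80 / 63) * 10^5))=21 / 4000000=0.00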